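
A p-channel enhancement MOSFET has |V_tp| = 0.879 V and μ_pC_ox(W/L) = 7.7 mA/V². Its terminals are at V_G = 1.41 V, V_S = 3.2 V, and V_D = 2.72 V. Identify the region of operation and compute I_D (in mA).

V_SG = V_S − V_G = 3.2 − 1.41 = 1.79 V; V_SD = V_S − V_D = 3.2 − 2.72 = 0.48 V.
V_ov = V_SG − |V_tp| = 1.79 − 0.879 = 0.911 V.
Since V_SD = 0.48 V < V_ov = 0.911 V, the device is in the triode region.
I_D = k_p [V_ov · V_SD − ½ V_SD²] = 7.7 × [0.911 × 0.48 − 0.5 × 0.48²] = 2.48 mA.

Triode; I_D = 2.48 mA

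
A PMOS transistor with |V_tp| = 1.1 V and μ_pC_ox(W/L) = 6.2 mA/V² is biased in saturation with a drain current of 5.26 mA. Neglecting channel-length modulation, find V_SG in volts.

In saturation I_D = ½ k_p (V_SG − |V_tp|)², so V_SG − |V_tp| = √(2 I_D / k_p) = √(2 × 5.26 / 6.2) = 1.3 V.
V_SG = 1.1 + 1.3 = 2.4 V.

V_SG = 2.40 V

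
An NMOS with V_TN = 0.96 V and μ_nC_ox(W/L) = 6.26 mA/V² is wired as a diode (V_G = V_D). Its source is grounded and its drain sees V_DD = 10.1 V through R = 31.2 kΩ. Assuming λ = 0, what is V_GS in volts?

V_GS = 1.26 V

With gate tied to drain, V_GS = V_DS ≥ V_GS − V_TN, so the device is in saturation.
KCL at the drain: ½ k_n (V_GS − V_TN)² = (V_DD − V_GS)/R.
Let x = V_GS − 0.96. Then 97.7 x² + x − 9.14 = 0, giving x = 0.301 V (positive root), so V_GS = 1.26 V.
I_D = (V_DD − V_GS)/R = (10.1 − 1.26) / 31.2 = 0.283 mA.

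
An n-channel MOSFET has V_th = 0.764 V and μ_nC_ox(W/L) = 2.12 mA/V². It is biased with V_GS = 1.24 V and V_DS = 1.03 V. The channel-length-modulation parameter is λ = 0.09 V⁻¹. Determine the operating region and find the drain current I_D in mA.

Saturation; I_D = 0.262 mA

V_ov = V_GS − V_th = 1.24 − 0.764 = 0.476 V.
Since V_DS = 1.03 V ≥ V_ov = 0.476 V, the device is in saturation.
I_D = ½ k_n V_ov² (1 + λ V_DS) = 0.5 × 2.12 × 0.476² × (1 + 0.09 × 1.03) = 0.262 mA.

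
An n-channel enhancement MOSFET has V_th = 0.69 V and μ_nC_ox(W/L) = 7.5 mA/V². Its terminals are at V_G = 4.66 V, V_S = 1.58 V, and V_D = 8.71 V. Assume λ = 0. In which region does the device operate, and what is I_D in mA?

V_GS = V_G − V_S = 4.66 − 1.58 = 3.08 V; V_DS = V_D − V_S = 8.71 − 1.58 = 7.13 V.
V_ov = V_GS − V_th = 3.08 − 0.69 = 2.39 V.
Since V_DS = 7.13 V ≥ V_ov = 2.39 V, the device is in saturation.
I_D = ½ k_n V_ov² = 0.5 × 7.5 × 2.39² = 21.4 mA.

Saturation; I_D = 21.4 mA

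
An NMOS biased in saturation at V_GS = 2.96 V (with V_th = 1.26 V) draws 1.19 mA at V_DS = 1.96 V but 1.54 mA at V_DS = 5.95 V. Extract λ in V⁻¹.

With V_GS fixed, I_D ∝ (1 + λ V_DS) in saturation, so I_D2/I_D1 = (1 + λ V_DS2)/(1 + λ V_DS1).
1.54/1.19 = 1.294 = (1 + 5.95 λ)/(1 + 1.96 λ).
Solving: λ (I_D1 V_DS2 − I_D2 V_DS1) = I_D2 − I_D1, so λ = (1.54 − 1.19) / (1.19 × 5.95 − 1.54 × 1.96) = 0.35 / 4.06 = 0.0862 V⁻¹.

λ = 0.0862 V⁻¹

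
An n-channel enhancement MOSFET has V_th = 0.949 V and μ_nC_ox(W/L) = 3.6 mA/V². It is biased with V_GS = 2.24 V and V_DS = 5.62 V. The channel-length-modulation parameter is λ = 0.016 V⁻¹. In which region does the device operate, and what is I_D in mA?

Saturation; I_D = 3.27 mA

V_ov = V_GS − V_th = 2.24 − 0.949 = 1.29 V.
Since V_DS = 5.62 V ≥ V_ov = 1.29 V, the device is in saturation.
I_D = ½ k_n V_ov² (1 + λ V_DS) = 0.5 × 3.6 × 1.29² × (1 + 0.016 × 5.62) = 3.27 mA.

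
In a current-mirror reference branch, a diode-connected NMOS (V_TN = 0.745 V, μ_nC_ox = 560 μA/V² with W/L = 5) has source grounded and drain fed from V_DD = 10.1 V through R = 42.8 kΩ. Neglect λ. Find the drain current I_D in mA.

I_D = 0.210 mA

With gate tied to drain, V_GS = V_DS ≥ V_GS − V_TN, so the device is in saturation.
k_n = μ_nC_ox · (W/L) = 2.8 mA/V².
KCL at the drain: ½ k_n (V_GS − V_TN)² = (V_DD − V_GS)/R.
Let x = V_GS − 0.745. Then 59.9 x² + x − 9.355 = 0, giving x = 0.387 V (positive root), so V_GS = 1.13 V.
I_D = (V_DD − V_GS)/R = (10.1 − 1.13) / 42.8 = 0.21 mA.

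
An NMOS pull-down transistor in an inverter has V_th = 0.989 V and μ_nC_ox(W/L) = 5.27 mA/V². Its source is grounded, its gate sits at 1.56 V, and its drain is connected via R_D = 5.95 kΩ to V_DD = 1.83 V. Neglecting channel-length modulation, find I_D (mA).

I_D = 0.290 mA

V_GS = V_G = 1.56 V, so V_ov = 1.56 − 0.989 = 0.571 V.
Assume saturation: I_D = ½ k_n V_ov² = 0.5 × 5.27 × 0.571² = 0.859 mA, giving V_DS = V_DD − I_D R_D = 1.83 − 0.859 × 5.95 = -3.28 V.
But -3.28 V < V_ov = 0.571 V, so the device is actually in triode.
In triode I_D = k_n[V_ov V_DS − ½ V_DS²] and I_D = (V_DD − V_DS)/R_D. Equating: 15.7 V_DS² − 18.9 V_DS + 1.83 = 0, giving V_DS = 0.106 V (the root below V_ov).
I_D = (1.83 − 0.106) / 5.95 = 0.29 mA.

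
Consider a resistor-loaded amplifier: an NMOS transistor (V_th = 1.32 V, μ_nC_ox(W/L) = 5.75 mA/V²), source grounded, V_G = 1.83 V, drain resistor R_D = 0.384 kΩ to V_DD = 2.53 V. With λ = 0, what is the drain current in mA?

I_D = 0.748 mA

V_GS = V_G = 1.83 V, so V_ov = 1.83 − 1.32 = 0.51 V.
Assume saturation: I_D = ½ k_n V_ov² = 0.5 × 5.75 × 0.51² = 0.748 mA, giving V_DS = V_DD − I_D R_D = 2.53 − 0.748 × 0.384 = 2.24 V.
V_DS = 2.24 V ≥ V_ov = 0.51 V, confirming saturation.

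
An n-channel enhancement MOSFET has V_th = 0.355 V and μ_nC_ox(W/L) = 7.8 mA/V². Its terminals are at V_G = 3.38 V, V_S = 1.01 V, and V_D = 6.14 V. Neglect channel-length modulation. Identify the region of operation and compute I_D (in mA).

Saturation; I_D = 15.8 mA

V_GS = V_G − V_S = 3.38 − 1.01 = 2.37 V; V_DS = V_D − V_S = 6.14 − 1.01 = 5.13 V.
V_ov = V_GS − V_th = 2.37 − 0.355 = 2.02 V.
Since V_DS = 5.13 V ≥ V_ov = 2.02 V, the device is in saturation.
I_D = ½ k_n V_ov² = 0.5 × 7.8 × 2.02² = 15.8 mA.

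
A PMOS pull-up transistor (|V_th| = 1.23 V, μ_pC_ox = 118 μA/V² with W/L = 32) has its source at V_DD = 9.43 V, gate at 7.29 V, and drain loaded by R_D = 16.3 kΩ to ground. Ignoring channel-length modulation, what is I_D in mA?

I_D = 0.567 mA

V_SG = V_DD − V_G = 9.43 − 7.29 = 2.14 V, so V_ov = 2.14 − 1.23 = 0.91 V.
k_p = μ_pC_ox · (W/L) = 3.776 mA/V².
Assume saturation: I_D = ½ k_p V_ov² = 0.5 × 3.776 × 0.91² = 1.56 mA, giving V_SD = V_DD − I_D R_D = 9.43 − 1.56 × 16.3 = -16.1 V.
But -16.1 V < V_ov = 0.91 V, so the device is actually in triode.
In triode I_D = k_p[V_ov V_SD − ½ V_SD²] and I_D = (V_DD − V_SD)/R_D. Equating: 30.8 V_SD² − 57.01 V_SD + 9.43 = 0, giving V_SD = 0.184 V (the root below V_ov).
I_D = (9.43 − 0.184) / 16.3 = 0.567 mA.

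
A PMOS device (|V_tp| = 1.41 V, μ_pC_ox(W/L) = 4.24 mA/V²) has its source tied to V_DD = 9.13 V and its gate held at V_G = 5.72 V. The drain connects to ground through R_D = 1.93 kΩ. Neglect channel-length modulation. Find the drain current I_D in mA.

V_SG = V_DD − V_G = 9.13 − 5.72 = 3.41 V, so V_ov = 3.41 − 1.41 = 2 V.
Assume saturation: I_D = ½ k_p V_ov² = 0.5 × 4.24 × 2² = 8.48 mA, giving V_SD = V_DD − I_D R_D = 9.13 − 8.48 × 1.93 = -7.24 V.
But -7.24 V < V_ov = 2 V, so the device is actually in triode.
In triode I_D = k_p[V_ov V_SD − ½ V_SD²] and I_D = (V_DD − V_SD)/R_D. Equating: 4.09 V_SD² − 17.37 V_SD + 9.13 = 0, giving V_SD = 0.615 V (the root below V_ov).
I_D = (9.13 − 0.615) / 1.93 = 4.41 mA.

I_D = 4.41 mA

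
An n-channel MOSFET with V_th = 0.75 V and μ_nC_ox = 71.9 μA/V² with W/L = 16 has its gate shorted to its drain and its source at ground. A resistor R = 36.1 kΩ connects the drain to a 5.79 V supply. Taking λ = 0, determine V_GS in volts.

With gate tied to drain, V_GS = V_DS ≥ V_GS − V_th, so the device is in saturation.
k_n = μ_nC_ox · (W/L) = 1.15 mA/V².
KCL at the drain: ½ k_n (V_GS − V_th)² = (V_DD − V_GS)/R.
Let x = V_GS − 0.75. Then 20.8 x² + x − 5.04 = 0, giving x = 0.469 V (positive root), so V_GS = 1.22 V.
I_D = (V_DD − V_GS)/R = (5.79 − 1.22) / 36.1 = 0.127 mA.

V_GS = 1.22 V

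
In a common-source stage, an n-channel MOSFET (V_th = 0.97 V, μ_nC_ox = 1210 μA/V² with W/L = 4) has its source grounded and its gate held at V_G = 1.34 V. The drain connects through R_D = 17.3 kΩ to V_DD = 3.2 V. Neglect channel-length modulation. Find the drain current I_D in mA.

I_D = 0.178 mA

V_GS = V_G = 1.34 V, so V_ov = 1.34 − 0.97 = 0.37 V.
k_n = μ_nC_ox · (W/L) = 4.84 mA/V².
Assume saturation: I_D = ½ k_n V_ov² = 0.5 × 4.84 × 0.37² = 0.331 mA, giving V_DS = V_DD − I_D R_D = 3.2 − 0.331 × 17.3 = -2.53 V.
But -2.53 V < V_ov = 0.37 V, so the device is actually in triode.
In triode I_D = k_n[V_ov V_DS − ½ V_DS²] and I_D = (V_DD − V_DS)/R_D. Equating: 41.9 V_DS² − 31.98 V_DS + 3.2 = 0, giving V_DS = 0.118 V (the root below V_ov).
I_D = (3.2 − 0.118) / 17.3 = 0.178 mA.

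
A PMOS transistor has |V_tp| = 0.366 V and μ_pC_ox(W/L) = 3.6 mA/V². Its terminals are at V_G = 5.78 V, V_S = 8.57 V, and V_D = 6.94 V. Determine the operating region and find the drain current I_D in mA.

V_SG = V_S − V_G = 8.57 − 5.78 = 2.79 V; V_SD = V_S − V_D = 8.57 − 6.94 = 1.63 V.
V_ov = V_SG − |V_tp| = 2.79 − 0.366 = 2.42 V.
Since V_SD = 1.63 V < V_ov = 2.42 V, the device is in the triode region.
I_D = k_p [V_ov · V_SD − ½ V_SD²] = 3.6 × [2.42 × 1.63 − 0.5 × 1.63²] = 9.44 mA.

Triode; I_D = 9.44 mA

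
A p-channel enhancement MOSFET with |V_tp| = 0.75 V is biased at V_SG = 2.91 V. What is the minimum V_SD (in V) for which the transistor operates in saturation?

The boundary between triode and saturation is V_SD = V_SG − |V_tp| = V_ov.
V_ov = 2.91 − 0.75 = 2.16 V.

V_SD,sat = 2.16 V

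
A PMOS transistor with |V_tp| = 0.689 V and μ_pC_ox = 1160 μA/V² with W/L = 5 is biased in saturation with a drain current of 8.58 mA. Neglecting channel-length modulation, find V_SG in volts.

V_SG = 2.41 V

k_p = μ_pC_ox · (W/L) = 5.8 mA/V².
In saturation I_D = ½ k_p (V_SG − |V_tp|)², so V_SG − |V_tp| = √(2 I_D / k_p) = √(2 × 8.58 / 5.8) = 1.72 V.
V_SG = 0.689 + 1.72 = 2.41 V.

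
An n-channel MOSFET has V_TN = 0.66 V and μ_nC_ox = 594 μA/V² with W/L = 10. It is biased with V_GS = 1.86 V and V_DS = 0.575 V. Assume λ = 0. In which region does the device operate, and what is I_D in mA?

Triode; I_D = 3.12 mA

k_n = μ_nC_ox · (W/L) = 5.94 mA/V².
V_ov = V_GS − V_TN = 1.86 − 0.66 = 1.2 V.
Since V_DS = 0.575 V < V_ov = 1.2 V, the device is in the triode region.
I_D = k_n [V_ov · V_DS − ½ V_DS²] = 5.94 × [1.2 × 0.575 − 0.5 × 0.575²] = 3.12 mA.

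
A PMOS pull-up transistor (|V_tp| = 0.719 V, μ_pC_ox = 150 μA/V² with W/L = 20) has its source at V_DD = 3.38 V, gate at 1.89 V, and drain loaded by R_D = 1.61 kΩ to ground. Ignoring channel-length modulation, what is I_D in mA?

I_D = 0.892 mA

V_SG = V_DD − V_G = 3.38 − 1.89 = 1.49 V, so V_ov = 1.49 − 0.719 = 0.771 V.
k_p = μ_pC_ox · (W/L) = 3 mA/V².
Assume saturation: I_D = ½ k_p V_ov² = 0.5 × 3 × 0.771² = 0.892 mA, giving V_SD = V_DD − I_D R_D = 3.38 − 0.892 × 1.61 = 1.94 V.
V_SD = 1.94 V ≥ V_ov = 0.771 V, confirming saturation.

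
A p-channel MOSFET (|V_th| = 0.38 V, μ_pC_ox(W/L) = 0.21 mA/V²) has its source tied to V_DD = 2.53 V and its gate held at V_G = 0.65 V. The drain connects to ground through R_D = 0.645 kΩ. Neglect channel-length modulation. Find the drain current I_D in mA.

V_SG = V_DD − V_G = 2.53 − 0.65 = 1.88 V, so V_ov = 1.88 − 0.38 = 1.5 V.
Assume saturation: I_D = ½ k_p V_ov² = 0.5 × 0.21 × 1.5² = 0.236 mA, giving V_SD = V_DD − I_D R_D = 2.53 − 0.236 × 0.645 = 2.38 V.
V_SD = 2.38 V ≥ V_ov = 1.5 V, confirming saturation.

I_D = 0.236 mA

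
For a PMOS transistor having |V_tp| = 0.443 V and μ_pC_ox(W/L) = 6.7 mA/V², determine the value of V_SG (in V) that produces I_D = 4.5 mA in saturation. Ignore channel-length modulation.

In saturation I_D = ½ k_p (V_SG − |V_tp|)², so V_SG − |V_tp| = √(2 I_D / k_p) = √(2 × 4.5 / 6.7) = 1.16 V.
V_SG = 0.443 + 1.16 = 1.6 V.

V_SG = 1.60 V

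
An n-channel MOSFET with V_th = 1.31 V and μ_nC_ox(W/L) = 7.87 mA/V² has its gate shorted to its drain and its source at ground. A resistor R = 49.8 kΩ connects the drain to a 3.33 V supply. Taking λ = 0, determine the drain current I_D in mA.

With gate tied to drain, V_GS = V_DS ≥ V_GS − V_th, so the device is in saturation.
KCL at the drain: ½ k_n (V_GS − V_th)² = (V_DD − V_GS)/R.
Let x = V_GS − 1.31. Then 196 x² + x − 2.02 = 0, giving x = 0.099 V (positive root), so V_GS = 1.41 V.
I_D = (V_DD − V_GS)/R = (3.33 − 1.41) / 49.8 = 0.0386 mA.

I_D = 0.0386 mA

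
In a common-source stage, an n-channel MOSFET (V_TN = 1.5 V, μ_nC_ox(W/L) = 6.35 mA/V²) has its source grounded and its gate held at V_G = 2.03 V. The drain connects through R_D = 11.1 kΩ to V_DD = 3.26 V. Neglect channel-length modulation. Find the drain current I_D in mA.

I_D = 0.285 mA

V_GS = V_G = 2.03 V, so V_ov = 2.03 − 1.5 = 0.53 V.
Assume saturation: I_D = ½ k_n V_ov² = 0.5 × 6.35 × 0.53² = 0.892 mA, giving V_DS = V_DD − I_D R_D = 3.26 − 0.892 × 11.1 = -6.64 V.
But -6.64 V < V_ov = 0.53 V, so the device is actually in triode.
In triode I_D = k_n[V_ov V_DS − ½ V_DS²] and I_D = (V_DD − V_DS)/R_D. Equating: 35.2 V_DS² − 38.36 V_DS + 3.26 = 0, giving V_DS = 0.0929 V (the root below V_ov).
I_D = (3.26 − 0.0929) / 11.1 = 0.285 mA.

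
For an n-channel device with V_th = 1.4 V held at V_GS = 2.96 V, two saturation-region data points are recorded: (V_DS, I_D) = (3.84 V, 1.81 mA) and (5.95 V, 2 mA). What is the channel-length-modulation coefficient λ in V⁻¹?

λ = 0.0615 V⁻¹

With V_GS fixed, I_D ∝ (1 + λ V_DS) in saturation, so I_D2/I_D1 = (1 + λ V_DS2)/(1 + λ V_DS1).
2/1.81 = 1.105 = (1 + 5.95 λ)/(1 + 3.84 λ).
Solving: λ (I_D1 V_DS2 − I_D2 V_DS1) = I_D2 − I_D1, so λ = (2 − 1.81) / (1.81 × 5.95 − 2 × 3.84) = 0.19 / 3.09 = 0.0615 V⁻¹.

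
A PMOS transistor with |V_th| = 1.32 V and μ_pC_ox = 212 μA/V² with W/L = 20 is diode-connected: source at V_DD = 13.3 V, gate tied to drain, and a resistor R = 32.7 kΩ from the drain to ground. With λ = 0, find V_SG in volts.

With gate tied to drain, V_SG = V_SD ≥ V_SG − |V_th|, so the device is in saturation.
k_p = μ_pC_ox · (W/L) = 4.24 mA/V².
KCL at the drain: ½ k_p (V_SG − |V_th|)² = (V_DD − V_SG)/R.
Let x = V_SG − 1.32. Then 69.3 x² + x − 11.98 = 0, giving x = 0.409 V (positive root), so V_SG = 1.73 V.
I_D = (V_DD − V_SG)/R = (13.3 − 1.73) / 32.7 = 0.354 mA.

V_SG = 1.73 V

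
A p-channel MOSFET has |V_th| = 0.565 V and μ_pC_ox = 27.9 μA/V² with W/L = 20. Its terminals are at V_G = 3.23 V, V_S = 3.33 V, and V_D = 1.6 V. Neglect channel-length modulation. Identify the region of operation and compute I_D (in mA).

V_SG = V_S − V_G = 3.33 − 3.23 = 0.1 V; V_SD = V_S − V_D = 3.33 − 1.6 = 1.73 V.
V_SG = 0.1 V < |V_th| = 0.565 V, so the transistor is in cutoff.

Cutoff; I_D = 0 mA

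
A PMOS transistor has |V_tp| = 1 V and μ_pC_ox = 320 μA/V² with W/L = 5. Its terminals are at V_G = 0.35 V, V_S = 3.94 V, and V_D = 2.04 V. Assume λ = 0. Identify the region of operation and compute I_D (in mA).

Triode; I_D = 4.99 mA

V_SG = V_S − V_G = 3.94 − 0.35 = 3.59 V; V_SD = V_S − V_D = 3.94 − 2.04 = 1.9 V.
k_p = μ_pC_ox · (W/L) = 1.6 mA/V².
V_ov = V_SG − |V_tp| = 3.59 − 1 = 2.59 V.
Since V_SD = 1.9 V < V_ov = 2.59 V, the device is in the triode region.
I_D = k_p [V_ov · V_SD − ½ V_SD²] = 1.6 × [2.59 × 1.9 − 0.5 × 1.9²] = 4.99 mA.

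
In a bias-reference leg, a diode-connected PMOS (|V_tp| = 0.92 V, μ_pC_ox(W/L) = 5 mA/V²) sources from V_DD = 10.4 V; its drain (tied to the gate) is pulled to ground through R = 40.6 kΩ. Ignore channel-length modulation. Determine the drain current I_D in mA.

With gate tied to drain, V_SG = V_SD ≥ V_SG − |V_tp|, so the device is in saturation.
KCL at the drain: ½ k_p (V_SG − |V_tp|)² = (V_DD − V_SG)/R.
Let x = V_SG − 0.92. Then 102 x² + x − 9.48 = 0, giving x = 0.301 V (positive root), so V_SG = 1.22 V.
I_D = (V_DD − V_SG)/R = (10.4 − 1.22) / 40.6 = 0.226 mA.

I_D = 0.226 mA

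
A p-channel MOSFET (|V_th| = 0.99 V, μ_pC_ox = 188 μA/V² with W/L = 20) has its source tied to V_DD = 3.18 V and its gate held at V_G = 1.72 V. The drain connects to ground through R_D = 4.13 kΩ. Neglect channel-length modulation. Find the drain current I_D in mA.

I_D = 0.415 mA

V_SG = V_DD − V_G = 3.18 − 1.72 = 1.46 V, so V_ov = 1.46 − 0.99 = 0.47 V.
k_p = μ_pC_ox · (W/L) = 3.76 mA/V².
Assume saturation: I_D = ½ k_p V_ov² = 0.5 × 3.76 × 0.47² = 0.415 mA, giving V_SD = V_DD − I_D R_D = 3.18 − 0.415 × 4.13 = 1.46 V.
V_SD = 1.46 V ≥ V_ov = 0.47 V, confirming saturation.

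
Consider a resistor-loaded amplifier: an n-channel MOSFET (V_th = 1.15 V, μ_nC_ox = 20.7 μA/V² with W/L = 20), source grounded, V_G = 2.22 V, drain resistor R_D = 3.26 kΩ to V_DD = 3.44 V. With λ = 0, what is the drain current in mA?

V_GS = V_G = 2.22 V, so V_ov = 2.22 − 1.15 = 1.07 V.
k_n = μ_nC_ox · (W/L) = 0.414 mA/V².
Assume saturation: I_D = ½ k_n V_ov² = 0.5 × 0.414 × 1.07² = 0.237 mA, giving V_DS = V_DD − I_D R_D = 3.44 − 0.237 × 3.26 = 2.67 V.
V_DS = 2.67 V ≥ V_ov = 1.07 V, confirming saturation.

I_D = 0.237 mA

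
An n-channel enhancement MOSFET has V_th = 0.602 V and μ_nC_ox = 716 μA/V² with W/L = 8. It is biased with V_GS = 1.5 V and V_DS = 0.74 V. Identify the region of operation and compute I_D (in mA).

Triode; I_D = 2.24 mA

k_n = μ_nC_ox · (W/L) = 5.728 mA/V².
V_ov = V_GS − V_th = 1.5 − 0.602 = 0.898 V.
Since V_DS = 0.74 V < V_ov = 0.898 V, the device is in the triode region.
I_D = k_n [V_ov · V_DS − ½ V_DS²] = 5.728 × [0.898 × 0.74 − 0.5 × 0.74²] = 2.24 mA.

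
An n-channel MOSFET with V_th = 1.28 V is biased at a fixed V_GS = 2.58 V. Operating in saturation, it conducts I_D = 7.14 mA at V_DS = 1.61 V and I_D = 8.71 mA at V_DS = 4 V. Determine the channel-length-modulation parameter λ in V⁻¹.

λ = 0.108 V⁻¹

With V_GS fixed, I_D ∝ (1 + λ V_DS) in saturation, so I_D2/I_D1 = (1 + λ V_DS2)/(1 + λ V_DS1).
8.71/7.14 = 1.22 = (1 + 4 λ)/(1 + 1.61 λ).
Solving: λ (I_D1 V_DS2 − I_D2 V_DS1) = I_D2 − I_D1, so λ = (8.71 − 7.14) / (7.14 × 4 − 8.71 × 1.61) = 1.57 / 14.5 = 0.108 V⁻¹.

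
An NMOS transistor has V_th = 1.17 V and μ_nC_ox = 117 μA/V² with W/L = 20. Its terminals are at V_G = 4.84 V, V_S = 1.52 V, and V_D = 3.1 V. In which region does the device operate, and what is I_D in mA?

V_GS = V_G − V_S = 4.84 − 1.52 = 3.32 V; V_DS = V_D − V_S = 3.1 − 1.52 = 1.58 V.
k_n = μ_nC_ox · (W/L) = 2.34 mA/V².
V_ov = V_GS − V_th = 3.32 − 1.17 = 2.15 V.
Since V_DS = 1.58 V < V_ov = 2.15 V, the device is in the triode region.
I_D = k_n [V_ov · V_DS − ½ V_DS²] = 2.34 × [2.15 × 1.58 − 0.5 × 1.58²] = 5.03 mA.

Triode; I_D = 5.03 mA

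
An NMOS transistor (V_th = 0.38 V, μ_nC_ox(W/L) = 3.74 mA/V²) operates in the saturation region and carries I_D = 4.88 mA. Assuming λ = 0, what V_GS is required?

V_GS = 2.00 V

In saturation I_D = ½ k_n (V_GS − V_th)², so V_GS − V_th = √(2 I_D / k_n) = √(2 × 4.88 / 3.74) = 1.62 V.
V_GS = 0.38 + 1.62 = 2 V.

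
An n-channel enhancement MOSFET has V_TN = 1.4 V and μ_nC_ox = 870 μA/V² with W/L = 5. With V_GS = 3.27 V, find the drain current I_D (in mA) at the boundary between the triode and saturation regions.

I_D = 7.61 mA

At the boundary V_DS = V_ov = V_GS − V_TN = 3.27 − 1.4 = 1.87 V.
k_n = μ_nC_ox · (W/L) = 4.35 mA/V².
I_D = ½ k_n V_ov² = 0.5 × 4.35 × 1.87² = 7.61 mA.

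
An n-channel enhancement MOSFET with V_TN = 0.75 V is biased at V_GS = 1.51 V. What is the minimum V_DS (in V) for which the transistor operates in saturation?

The boundary between triode and saturation is V_DS = V_GS − V_TN = V_ov.
V_ov = 1.51 − 0.75 = 0.76 V.

V_DS,sat = 0.760 V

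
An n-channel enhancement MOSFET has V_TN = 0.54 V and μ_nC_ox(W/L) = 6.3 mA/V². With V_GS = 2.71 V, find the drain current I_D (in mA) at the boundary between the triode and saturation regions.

I_D = 14.8 mA

At the boundary V_DS = V_ov = V_GS − V_TN = 2.71 − 0.54 = 2.17 V.
I_D = ½ k_n V_ov² = 0.5 × 6.3 × 2.17² = 14.8 mA.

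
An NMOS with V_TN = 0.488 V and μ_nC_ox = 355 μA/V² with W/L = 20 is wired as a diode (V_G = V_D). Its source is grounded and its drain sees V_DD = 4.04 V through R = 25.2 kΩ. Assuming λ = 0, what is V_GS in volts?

With gate tied to drain, V_GS = V_DS ≥ V_GS − V_TN, so the device is in saturation.
k_n = μ_nC_ox · (W/L) = 7.1 mA/V².
KCL at the drain: ½ k_n (V_GS − V_TN)² = (V_DD − V_GS)/R.
Let x = V_GS − 0.488. Then 89.5 x² + x − 3.552 = 0, giving x = 0.194 V (positive root), so V_GS = 0.682 V.
I_D = (V_DD − V_GS)/R = (4.04 − 0.682) / 25.2 = 0.133 mA.

V_GS = 0.682 V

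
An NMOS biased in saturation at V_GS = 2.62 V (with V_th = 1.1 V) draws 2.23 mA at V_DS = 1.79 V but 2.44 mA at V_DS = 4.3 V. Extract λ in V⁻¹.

With V_GS fixed, I_D ∝ (1 + λ V_DS) in saturation, so I_D2/I_D1 = (1 + λ V_DS2)/(1 + λ V_DS1).
2.44/2.23 = 1.094 = (1 + 4.3 λ)/(1 + 1.79 λ).
Solving: λ (I_D1 V_DS2 − I_D2 V_DS1) = I_D2 − I_D1, so λ = (2.44 − 2.23) / (2.23 × 4.3 − 2.44 × 1.79) = 0.21 / 5.22 = 0.0402 V⁻¹.

λ = 0.0402 V⁻¹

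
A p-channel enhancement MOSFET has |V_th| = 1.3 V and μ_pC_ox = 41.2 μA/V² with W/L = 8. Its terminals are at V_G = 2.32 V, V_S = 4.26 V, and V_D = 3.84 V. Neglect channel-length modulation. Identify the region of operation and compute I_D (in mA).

Triode; I_D = 0.0595 mA

V_SG = V_S − V_G = 4.26 − 2.32 = 1.94 V; V_SD = V_S − V_D = 4.26 − 3.84 = 0.42 V.
k_p = μ_pC_ox · (W/L) = 0.3296 mA/V².
V_ov = V_SG − |V_th| = 1.94 − 1.3 = 0.64 V.
Since V_SD = 0.42 V < V_ov = 0.64 V, the device is in the triode region.
I_D = k_p [V_ov · V_SD − ½ V_SD²] = 0.3296 × [0.64 × 0.42 − 0.5 × 0.42²] = 0.0595 mA.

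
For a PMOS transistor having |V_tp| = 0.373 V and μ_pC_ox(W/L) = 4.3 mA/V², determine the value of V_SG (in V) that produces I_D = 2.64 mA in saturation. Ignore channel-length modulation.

V_SG = 1.48 V

In saturation I_D = ½ k_p (V_SG − |V_tp|)², so V_SG − |V_tp| = √(2 I_D / k_p) = √(2 × 2.64 / 4.3) = 1.11 V.
V_SG = 0.373 + 1.11 = 1.48 V.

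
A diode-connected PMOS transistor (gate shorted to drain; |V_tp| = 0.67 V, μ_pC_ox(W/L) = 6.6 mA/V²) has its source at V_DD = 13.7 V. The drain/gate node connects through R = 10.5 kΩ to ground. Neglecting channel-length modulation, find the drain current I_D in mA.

With gate tied to drain, V_SG = V_SD ≥ V_SG − |V_tp|, so the device is in saturation.
KCL at the drain: ½ k_p (V_SG − |V_tp|)² = (V_DD − V_SG)/R.
Let x = V_SG − 0.67. Then 34.6 x² + x − 13.03 = 0, giving x = 0.599 V (positive root), so V_SG = 1.27 V.
I_D = (V_DD − V_SG)/R = (13.7 − 1.27) / 10.5 = 1.18 mA.

I_D = 1.18 mA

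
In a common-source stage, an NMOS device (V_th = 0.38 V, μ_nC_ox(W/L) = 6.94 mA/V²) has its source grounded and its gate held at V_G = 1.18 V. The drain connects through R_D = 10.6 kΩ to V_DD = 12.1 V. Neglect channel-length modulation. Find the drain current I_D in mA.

V_GS = V_G = 1.18 V, so V_ov = 1.18 − 0.38 = 0.8 V.
Assume saturation: I_D = ½ k_n V_ov² = 0.5 × 6.94 × 0.8² = 2.22 mA, giving V_DS = V_DD − I_D R_D = 12.1 − 2.22 × 10.6 = -11.4 V.
But -11.4 V < V_ov = 0.8 V, so the device is actually in triode.
In triode I_D = k_n[V_ov V_DS − ½ V_DS²] and I_D = (V_DD − V_DS)/R_D. Equating: 36.8 V_DS² − 59.85 V_DS + 12.1 = 0, giving V_DS = 0.237 V (the root below V_ov).
I_D = (12.1 − 0.237) / 10.6 = 1.12 mA.

I_D = 1.12 mA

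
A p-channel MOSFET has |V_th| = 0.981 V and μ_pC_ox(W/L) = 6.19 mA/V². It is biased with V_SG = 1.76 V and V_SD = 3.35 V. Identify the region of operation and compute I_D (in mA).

Saturation; I_D = 1.88 mA

V_ov = V_SG − |V_th| = 1.76 − 0.981 = 0.779 V.
Since V_SD = 3.35 V ≥ V_ov = 0.779 V, the device is in saturation.
I_D = ½ k_p V_ov² = 0.5 × 6.19 × 0.779² = 1.88 mA.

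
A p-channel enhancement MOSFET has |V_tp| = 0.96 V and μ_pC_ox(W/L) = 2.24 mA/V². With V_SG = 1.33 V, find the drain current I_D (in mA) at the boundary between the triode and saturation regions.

At the boundary V_SD = V_ov = V_SG − |V_tp| = 1.33 − 0.96 = 0.37 V.
I_D = ½ k_p V_ov² = 0.5 × 2.24 × 0.37² = 0.153 mA.

I_D = 0.153 mA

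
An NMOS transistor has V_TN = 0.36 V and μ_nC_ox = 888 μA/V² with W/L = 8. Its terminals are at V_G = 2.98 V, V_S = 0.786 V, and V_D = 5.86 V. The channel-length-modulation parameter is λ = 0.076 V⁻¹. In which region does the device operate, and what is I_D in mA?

V_GS = V_G − V_S = 2.98 − 0.786 = 2.19 V; V_DS = V_D − V_S = 5.86 − 0.786 = 5.07 V.
k_n = μ_nC_ox · (W/L) = 7.104 mA/V².
V_ov = V_GS − V_TN = 2.19 − 0.36 = 1.83 V.
Since V_DS = 5.07 V ≥ V_ov = 1.83 V, the device is in saturation.
I_D = ½ k_n V_ov² (1 + λ V_DS) = 0.5 × 7.104 × 1.83² × (1 + 0.076 × 5.07) = 16.6 mA.

Saturation; I_D = 16.6 mA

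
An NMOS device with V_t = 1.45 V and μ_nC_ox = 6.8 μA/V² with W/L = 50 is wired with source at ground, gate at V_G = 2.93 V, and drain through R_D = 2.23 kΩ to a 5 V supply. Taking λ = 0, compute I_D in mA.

I_D = 0.372 mA

V_GS = V_G = 2.93 V, so V_ov = 2.93 − 1.45 = 1.48 V.
k_n = μ_nC_ox · (W/L) = 0.34 mA/V².
Assume saturation: I_D = ½ k_n V_ov² = 0.5 × 0.34 × 1.48² = 0.372 mA, giving V_DS = V_DD − I_D R_D = 5 − 0.372 × 2.23 = 4.17 V.
V_DS = 4.17 V ≥ V_ov = 1.48 V, confirming saturation.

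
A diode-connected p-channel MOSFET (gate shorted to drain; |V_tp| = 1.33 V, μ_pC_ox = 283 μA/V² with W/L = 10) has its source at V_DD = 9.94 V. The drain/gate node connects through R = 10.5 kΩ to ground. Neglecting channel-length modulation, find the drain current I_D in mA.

With gate tied to drain, V_SG = V_SD ≥ V_SG − |V_tp|, so the device is in saturation.
k_p = μ_pC_ox · (W/L) = 2.83 mA/V².
KCL at the drain: ½ k_p (V_SG − |V_tp|)² = (V_DD − V_SG)/R.
Let x = V_SG − 1.33. Then 14.9 x² + x − 8.61 = 0, giving x = 0.728 V (positive root), so V_SG = 2.06 V.
I_D = (V_DD − V_SG)/R = (9.94 − 2.06) / 10.5 = 0.751 mA.

I_D = 0.751 mA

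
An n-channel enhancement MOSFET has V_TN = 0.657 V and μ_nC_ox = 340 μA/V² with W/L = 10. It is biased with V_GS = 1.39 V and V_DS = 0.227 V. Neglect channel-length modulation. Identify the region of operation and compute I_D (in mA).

k_n = μ_nC_ox · (W/L) = 3.4 mA/V².
V_ov = V_GS − V_TN = 1.39 − 0.657 = 0.733 V.
Since V_DS = 0.227 V < V_ov = 0.733 V, the device is in the triode region.
I_D = k_n [V_ov · V_DS − ½ V_DS²] = 3.4 × [0.733 × 0.227 − 0.5 × 0.227²] = 0.478 mA.

Triode; I_D = 0.478 mA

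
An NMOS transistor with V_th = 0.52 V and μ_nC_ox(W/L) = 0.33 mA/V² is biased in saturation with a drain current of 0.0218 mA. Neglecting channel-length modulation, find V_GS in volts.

V_GS = 0.883 V

In saturation I_D = ½ k_n (V_GS − V_th)², so V_GS − V_th = √(2 I_D / k_n) = √(2 × 0.0218 / 0.33) = 0.363 V.
V_GS = 0.52 + 0.363 = 0.883 V.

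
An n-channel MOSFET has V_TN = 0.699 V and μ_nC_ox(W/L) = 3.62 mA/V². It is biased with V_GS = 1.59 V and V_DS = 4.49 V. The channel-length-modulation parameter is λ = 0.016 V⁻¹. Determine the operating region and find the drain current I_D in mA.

Saturation; I_D = 1.54 mA

V_ov = V_GS − V_TN = 1.59 − 0.699 = 0.891 V.
Since V_DS = 4.49 V ≥ V_ov = 0.891 V, the device is in saturation.
I_D = ½ k_n V_ov² (1 + λ V_DS) = 0.5 × 3.62 × 0.891² × (1 + 0.016 × 4.49) = 1.54 mA.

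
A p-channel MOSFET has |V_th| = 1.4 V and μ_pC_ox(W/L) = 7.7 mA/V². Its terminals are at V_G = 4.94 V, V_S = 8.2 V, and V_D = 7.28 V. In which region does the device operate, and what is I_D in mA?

V_SG = V_S − V_G = 8.2 − 4.94 = 3.26 V; V_SD = V_S − V_D = 8.2 − 7.28 = 0.92 V.
V_ov = V_SG − |V_th| = 3.26 − 1.4 = 1.86 V.
Since V_SD = 0.92 V < V_ov = 1.86 V, the device is in the triode region.
I_D = k_p [V_ov · V_SD − ½ V_SD²] = 7.7 × [1.86 × 0.92 − 0.5 × 0.92²] = 9.92 mA.

Triode; I_D = 9.92 mA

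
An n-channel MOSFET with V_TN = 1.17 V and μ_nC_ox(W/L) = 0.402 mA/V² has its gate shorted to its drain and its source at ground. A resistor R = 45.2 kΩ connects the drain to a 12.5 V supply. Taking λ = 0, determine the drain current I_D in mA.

With gate tied to drain, V_GS = V_DS ≥ V_GS − V_TN, so the device is in saturation.
KCL at the drain: ½ k_n (V_GS − V_TN)² = (V_DD − V_GS)/R.
Let x = V_GS − 1.17. Then 9.09 x² + x − 11.33 = 0, giving x = 1.06 V (positive root), so V_GS = 2.23 V.
I_D = (V_DD − V_GS)/R = (12.5 − 2.23) / 45.2 = 0.227 mA.

I_D = 0.227 mA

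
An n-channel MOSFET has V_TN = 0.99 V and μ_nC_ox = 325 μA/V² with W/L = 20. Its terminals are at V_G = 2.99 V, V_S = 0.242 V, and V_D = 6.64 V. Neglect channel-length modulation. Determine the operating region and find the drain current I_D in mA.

Saturation; I_D = 10.0 mA

V_GS = V_G − V_S = 2.99 − 0.242 = 2.75 V; V_DS = V_D − V_S = 6.64 − 0.242 = 6.4 V.
k_n = μ_nC_ox · (W/L) = 6.5 mA/V².
V_ov = V_GS − V_TN = 2.75 − 0.99 = 1.76 V.
Since V_DS = 6.4 V ≥ V_ov = 1.76 V, the device is in saturation.
I_D = ½ k_n V_ov² = 0.5 × 6.5 × 1.76² = 10 mA.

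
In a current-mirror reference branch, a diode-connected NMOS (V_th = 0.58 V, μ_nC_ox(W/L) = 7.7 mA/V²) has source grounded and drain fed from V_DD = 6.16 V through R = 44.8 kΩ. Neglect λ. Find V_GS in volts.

With gate tied to drain, V_GS = V_DS ≥ V_GS − V_th, so the device is in saturation.
KCL at the drain: ½ k_n (V_GS − V_th)² = (V_DD − V_GS)/R.
Let x = V_GS − 0.58. Then 172 x² + x − 5.58 = 0, giving x = 0.177 V (positive root), so V_GS = 0.757 V.
I_D = (V_DD − V_GS)/R = (6.16 − 0.757) / 44.8 = 0.121 mA.

V_GS = 0.757 V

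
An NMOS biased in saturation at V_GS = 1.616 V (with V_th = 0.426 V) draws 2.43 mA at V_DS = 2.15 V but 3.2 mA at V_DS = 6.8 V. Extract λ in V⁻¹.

With V_GS fixed, I_D ∝ (1 + λ V_DS) in saturation, so I_D2/I_D1 = (1 + λ V_DS2)/(1 + λ V_DS1).
3.2/2.43 = 1.317 = (1 + 6.8 λ)/(1 + 2.15 λ).
Solving: λ (I_D1 V_DS2 − I_D2 V_DS1) = I_D2 − I_D1, so λ = (3.2 − 2.43) / (2.43 × 6.8 − 3.2 × 2.15) = 0.77 / 9.64 = 0.0798 V⁻¹.

λ = 0.0798 V⁻¹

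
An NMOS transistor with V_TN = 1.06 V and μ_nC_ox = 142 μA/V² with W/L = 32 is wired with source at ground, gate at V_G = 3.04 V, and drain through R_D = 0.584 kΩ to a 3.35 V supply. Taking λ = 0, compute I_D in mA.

V_GS = V_G = 3.04 V, so V_ov = 3.04 − 1.06 = 1.98 V.
k_n = μ_nC_ox · (W/L) = 4.544 mA/V².
Assume saturation: I_D = ½ k_n V_ov² = 0.5 × 4.544 × 1.98² = 8.91 mA, giving V_DS = V_DD − I_D R_D = 3.35 − 8.91 × 0.584 = -1.85 V.
But -1.85 V < V_ov = 1.98 V, so the device is actually in triode.
In triode I_D = k_n[V_ov V_DS − ½ V_DS²] and I_D = (V_DD − V_DS)/R_D. Equating: 1.33 V_DS² − 6.254 V_DS + 3.35 = 0, giving V_DS = 0.616 V (the root below V_ov).
I_D = (3.35 − 0.616) / 0.584 = 4.68 mA.

I_D = 4.68 mA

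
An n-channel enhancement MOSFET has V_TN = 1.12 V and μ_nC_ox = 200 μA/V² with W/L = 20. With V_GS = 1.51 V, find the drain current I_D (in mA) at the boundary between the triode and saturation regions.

At the boundary V_DS = V_ov = V_GS − V_TN = 1.51 − 1.12 = 0.39 V.
k_n = μ_nC_ox · (W/L) = 4 mA/V².
I_D = ½ k_n V_ov² = 0.5 × 4 × 0.39² = 0.304 mA.

I_D = 0.304 mA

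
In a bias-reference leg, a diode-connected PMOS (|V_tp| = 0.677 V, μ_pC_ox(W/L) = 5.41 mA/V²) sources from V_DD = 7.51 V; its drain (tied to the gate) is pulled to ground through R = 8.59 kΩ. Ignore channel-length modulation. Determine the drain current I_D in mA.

With gate tied to drain, V_SG = V_SD ≥ V_SG − |V_tp|, so the device is in saturation.
KCL at the drain: ½ k_p (V_SG − |V_tp|)² = (V_DD − V_SG)/R.
Let x = V_SG − 0.677. Then 23.2 x² + x − 6.833 = 0, giving x = 0.521 V (positive root), so V_SG = 1.2 V.
I_D = (V_DD − V_SG)/R = (7.51 − 1.2) / 8.59 = 0.735 mA.

I_D = 0.735 mA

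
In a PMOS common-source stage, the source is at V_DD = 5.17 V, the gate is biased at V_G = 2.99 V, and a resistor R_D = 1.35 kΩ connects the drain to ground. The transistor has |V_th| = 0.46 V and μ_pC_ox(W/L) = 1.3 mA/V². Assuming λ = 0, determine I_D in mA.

V_SG = V_DD − V_G = 5.17 − 2.99 = 2.18 V, so V_ov = 2.18 − 0.46 = 1.72 V.
Assume saturation: I_D = ½ k_p V_ov² = 0.5 × 1.3 × 1.72² = 1.92 mA, giving V_SD = V_DD − I_D R_D = 5.17 − 1.92 × 1.35 = 2.57 V.
V_SD = 2.57 V ≥ V_ov = 1.72 V, confirming saturation.

I_D = 1.92 mA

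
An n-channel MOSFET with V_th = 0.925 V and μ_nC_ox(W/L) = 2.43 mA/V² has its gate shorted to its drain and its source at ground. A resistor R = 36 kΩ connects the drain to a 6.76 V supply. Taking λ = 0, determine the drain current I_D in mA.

I_D = 0.152 mA

With gate tied to drain, V_GS = V_DS ≥ V_GS − V_th, so the device is in saturation.
KCL at the drain: ½ k_n (V_GS − V_th)² = (V_DD − V_GS)/R.
Let x = V_GS − 0.925. Then 43.7 x² + x − 5.835 = 0, giving x = 0.354 V (positive root), so V_GS = 1.28 V.
I_D = (V_DD − V_GS)/R = (6.76 − 1.28) / 36 = 0.152 mA.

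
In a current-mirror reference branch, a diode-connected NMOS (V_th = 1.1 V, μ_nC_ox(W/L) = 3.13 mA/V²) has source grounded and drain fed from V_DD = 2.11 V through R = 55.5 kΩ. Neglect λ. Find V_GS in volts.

With gate tied to drain, V_GS = V_DS ≥ V_GS − V_th, so the device is in saturation.
KCL at the drain: ½ k_n (V_GS − V_th)² = (V_DD − V_GS)/R.
Let x = V_GS − 1.1. Then 86.9 x² + x − 1.01 = 0, giving x = 0.102 V (positive root), so V_GS = 1.2 V.
I_D = (V_DD − V_GS)/R = (2.11 − 1.2) / 55.5 = 0.0164 mA.

V_GS = 1.20 V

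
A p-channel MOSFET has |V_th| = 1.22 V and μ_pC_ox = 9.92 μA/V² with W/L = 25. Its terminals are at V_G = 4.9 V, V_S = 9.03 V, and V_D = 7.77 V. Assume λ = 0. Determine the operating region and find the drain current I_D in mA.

Triode; I_D = 0.712 mA

V_SG = V_S − V_G = 9.03 − 4.9 = 4.13 V; V_SD = V_S − V_D = 9.03 − 7.77 = 1.26 V.
k_p = μ_pC_ox · (W/L) = 0.248 mA/V².
V_ov = V_SG − |V_th| = 4.13 − 1.22 = 2.91 V.
Since V_SD = 1.26 V < V_ov = 2.91 V, the device is in the triode region.
I_D = k_p [V_ov · V_SD − ½ V_SD²] = 0.248 × [2.91 × 1.26 − 0.5 × 1.26²] = 0.712 mA.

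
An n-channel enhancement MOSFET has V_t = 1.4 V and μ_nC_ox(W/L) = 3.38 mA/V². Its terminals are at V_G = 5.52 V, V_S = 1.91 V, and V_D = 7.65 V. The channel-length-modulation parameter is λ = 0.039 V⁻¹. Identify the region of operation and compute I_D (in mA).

V_GS = V_G − V_S = 5.52 − 1.91 = 3.61 V; V_DS = V_D − V_S = 7.65 − 1.91 = 5.74 V.
V_ov = V_GS − V_t = 3.61 − 1.4 = 2.21 V.
Since V_DS = 5.74 V ≥ V_ov = 2.21 V, the device is in saturation.
I_D = ½ k_n V_ov² (1 + λ V_DS) = 0.5 × 3.38 × 2.21² × (1 + 0.039 × 5.74) = 10.1 mA.

Saturation; I_D = 10.1 mA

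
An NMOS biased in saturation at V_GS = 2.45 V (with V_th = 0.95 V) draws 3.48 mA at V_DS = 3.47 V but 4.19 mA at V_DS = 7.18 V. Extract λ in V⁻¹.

With V_GS fixed, I_D ∝ (1 + λ V_DS) in saturation, so I_D2/I_D1 = (1 + λ V_DS2)/(1 + λ V_DS1).
4.19/3.48 = 1.204 = (1 + 7.18 λ)/(1 + 3.47 λ).
Solving: λ (I_D1 V_DS2 − I_D2 V_DS1) = I_D2 − I_D1, so λ = (4.19 − 3.48) / (3.48 × 7.18 − 4.19 × 3.47) = 0.71 / 10.4 = 0.068 V⁻¹.

λ = 0.0680 V⁻¹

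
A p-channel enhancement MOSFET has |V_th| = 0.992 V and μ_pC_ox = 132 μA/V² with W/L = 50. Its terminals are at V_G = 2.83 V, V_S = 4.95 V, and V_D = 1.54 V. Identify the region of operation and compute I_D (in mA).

V_SG = V_S − V_G = 4.95 − 2.83 = 2.12 V; V_SD = V_S − V_D = 4.95 − 1.54 = 3.41 V.
k_p = μ_pC_ox · (W/L) = 6.6 mA/V².
V_ov = V_SG − |V_th| = 2.12 − 0.992 = 1.13 V.
Since V_SD = 3.41 V ≥ V_ov = 1.13 V, the device is in saturation.
I_D = ½ k_p V_ov² = 0.5 × 6.6 × 1.13² = 4.2 mA.

Saturation; I_D = 4.20 mA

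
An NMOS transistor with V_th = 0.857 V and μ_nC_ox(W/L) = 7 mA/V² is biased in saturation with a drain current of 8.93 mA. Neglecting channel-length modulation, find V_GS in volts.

In saturation I_D = ½ k_n (V_GS − V_th)², so V_GS − V_th = √(2 I_D / k_n) = √(2 × 8.93 / 7) = 1.6 V.
V_GS = 0.857 + 1.6 = 2.45 V.

V_GS = 2.45 V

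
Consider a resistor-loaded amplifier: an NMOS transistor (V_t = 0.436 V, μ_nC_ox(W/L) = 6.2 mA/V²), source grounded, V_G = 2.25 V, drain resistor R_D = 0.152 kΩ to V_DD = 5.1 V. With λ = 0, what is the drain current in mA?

I_D = 10.2 mA

V_GS = V_G = 2.25 V, so V_ov = 2.25 − 0.436 = 1.81 V.
Assume saturation: I_D = ½ k_n V_ov² = 0.5 × 6.2 × 1.81² = 10.2 mA, giving V_DS = V_DD − I_D R_D = 5.1 − 10.2 × 0.152 = 3.55 V.
V_DS = 3.55 V ≥ V_ov = 1.81 V, confirming saturation.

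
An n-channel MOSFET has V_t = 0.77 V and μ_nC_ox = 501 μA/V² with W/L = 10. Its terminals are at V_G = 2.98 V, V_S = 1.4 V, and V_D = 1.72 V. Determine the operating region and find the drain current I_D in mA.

V_GS = V_G − V_S = 2.98 − 1.4 = 1.58 V; V_DS = V_D − V_S = 1.72 − 1.4 = 0.32 V.
k_n = μ_nC_ox · (W/L) = 5.01 mA/V².
V_ov = V_GS − V_t = 1.58 − 0.77 = 0.81 V.
Since V_DS = 0.32 V < V_ov = 0.81 V, the device is in the triode region.
I_D = k_n [V_ov · V_DS − ½ V_DS²] = 5.01 × [0.81 × 0.32 − 0.5 × 0.32²] = 1.04 mA.

Triode; I_D = 1.04 mA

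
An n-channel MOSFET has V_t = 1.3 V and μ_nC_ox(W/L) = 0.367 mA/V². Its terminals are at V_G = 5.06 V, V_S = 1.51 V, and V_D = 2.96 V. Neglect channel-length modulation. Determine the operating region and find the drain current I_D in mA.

Triode; I_D = 0.812 mA

V_GS = V_G − V_S = 5.06 − 1.51 = 3.55 V; V_DS = V_D − V_S = 2.96 − 1.51 = 1.45 V.
V_ov = V_GS − V_t = 3.55 − 1.3 = 2.25 V.
Since V_DS = 1.45 V < V_ov = 2.25 V, the device is in the triode region.
I_D = k_n [V_ov · V_DS − ½ V_DS²] = 0.367 × [2.25 × 1.45 − 0.5 × 1.45²] = 0.812 mA.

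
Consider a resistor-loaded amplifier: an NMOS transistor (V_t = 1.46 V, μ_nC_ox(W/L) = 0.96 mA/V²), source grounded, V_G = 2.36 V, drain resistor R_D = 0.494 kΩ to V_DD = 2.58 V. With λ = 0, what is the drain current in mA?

V_GS = V_G = 2.36 V, so V_ov = 2.36 − 1.46 = 0.9 V.
Assume saturation: I_D = ½ k_n V_ov² = 0.5 × 0.96 × 0.9² = 0.389 mA, giving V_DS = V_DD − I_D R_D = 2.58 − 0.389 × 0.494 = 2.39 V.
V_DS = 2.39 V ≥ V_ov = 0.9 V, confirming saturation.

I_D = 0.389 mA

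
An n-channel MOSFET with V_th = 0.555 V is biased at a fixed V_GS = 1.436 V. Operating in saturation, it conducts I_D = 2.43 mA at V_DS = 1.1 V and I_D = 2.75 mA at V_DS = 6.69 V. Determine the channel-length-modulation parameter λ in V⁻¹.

With V_GS fixed, I_D ∝ (1 + λ V_DS) in saturation, so I_D2/I_D1 = (1 + λ V_DS2)/(1 + λ V_DS1).
2.75/2.43 = 1.132 = (1 + 6.69 λ)/(1 + 1.1 λ).
Solving: λ (I_D1 V_DS2 − I_D2 V_DS1) = I_D2 − I_D1, so λ = (2.75 − 2.43) / (2.43 × 6.69 − 2.75 × 1.1) = 0.32 / 13.2 = 0.0242 V⁻¹.

λ = 0.0242 V⁻¹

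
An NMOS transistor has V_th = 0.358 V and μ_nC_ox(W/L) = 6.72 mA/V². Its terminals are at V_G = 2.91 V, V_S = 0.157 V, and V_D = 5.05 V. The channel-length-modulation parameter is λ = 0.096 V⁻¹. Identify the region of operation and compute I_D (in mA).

V_GS = V_G − V_S = 2.91 − 0.157 = 2.75 V; V_DS = V_D − V_S = 5.05 − 0.157 = 4.89 V.
V_ov = V_GS − V_th = 2.75 − 0.358 = 2.4 V.
Since V_DS = 4.89 V ≥ V_ov = 2.4 V, the device is in saturation.
I_D = ½ k_n V_ov² (1 + λ V_DS) = 0.5 × 6.72 × 2.4² × (1 + 0.096 × 4.89) = 28.3 mA.

Saturation; I_D = 28.3 mA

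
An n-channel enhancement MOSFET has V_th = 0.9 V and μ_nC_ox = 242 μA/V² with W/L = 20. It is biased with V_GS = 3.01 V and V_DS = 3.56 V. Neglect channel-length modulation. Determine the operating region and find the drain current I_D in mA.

Saturation; I_D = 10.8 mA

k_n = μ_nC_ox · (W/L) = 4.84 mA/V².
V_ov = V_GS − V_th = 3.01 − 0.9 = 2.11 V.
Since V_DS = 3.56 V ≥ V_ov = 2.11 V, the device is in saturation.
I_D = ½ k_n V_ov² = 0.5 × 4.84 × 2.11² = 10.8 mA.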